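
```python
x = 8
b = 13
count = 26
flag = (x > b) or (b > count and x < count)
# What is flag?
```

Trace:
`x = 8` → x = 8
`b = 13` → b = 13
`count = 26` → count = 26
`flag = (x > b) or (b > count and x < count)` → flag = False
So flag = False

Answer: False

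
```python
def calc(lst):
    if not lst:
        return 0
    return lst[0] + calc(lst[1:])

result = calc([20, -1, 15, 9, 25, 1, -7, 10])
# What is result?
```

20 + (-1) + 15 + 9 + 25 + 1 + (-7) + 10 + 0 = 72

Answer: 72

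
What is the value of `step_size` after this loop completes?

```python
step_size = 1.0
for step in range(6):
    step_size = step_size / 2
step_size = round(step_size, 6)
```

Halving LR 6 times: 1 / 2^6
`step_size` takes the values: 1.0 → 0.5 → 0.25 → 0.125 → 0.0625 → 0.03125 → 0.015625

Answer: 0.015625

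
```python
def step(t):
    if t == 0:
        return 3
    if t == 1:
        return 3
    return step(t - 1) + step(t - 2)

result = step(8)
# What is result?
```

Build up from base cases: step(0)=3, step(1)=3, step(2)=6, step(3)=9, step(4)=15, step(5)=24, step(6)=39, ..., step(8)=102

Answer: 102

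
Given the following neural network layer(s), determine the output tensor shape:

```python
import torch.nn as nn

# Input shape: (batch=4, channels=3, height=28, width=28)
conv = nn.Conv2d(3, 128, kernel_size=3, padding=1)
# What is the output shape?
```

Input: (4, 3, 28, 28) -> Output: (4, 128, 28, 28)

Answer: (4, 128, 28, 28)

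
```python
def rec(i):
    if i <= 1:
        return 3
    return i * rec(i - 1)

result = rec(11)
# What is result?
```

rec(11) = 11 * 10 * 9 * 8 * 7 * 6 * 5 * 4 * 3 * 2 * 3 = 119750400

Answer: 119750400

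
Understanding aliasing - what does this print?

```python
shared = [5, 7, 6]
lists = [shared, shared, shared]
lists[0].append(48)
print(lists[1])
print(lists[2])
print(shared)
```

Key concept: list of same reference.
Step by step:
`shared = [5, 7, 6]` → shared = [5, 7, 6]
`lists = [shared, shared, shared]` → lists = [[5, 7, 6], [5, 7, 6], [5, 7, 6]]
`lists[0].append(48)` → shared = [5, 7, 6, 48]; lists = [[5, 7, 6, 48], [5, 7, 6, 48], [5, 7, 6, 48]]
`print(lists[1])` → prints [5, 7, 6, 48]
`print(lists[2])` → prints [5, 7, 6, 48]
`print(shared)` → prints [5, 7, 6, 48]

Answer:
[5, 7, 6, 48]
[5, 7, 6, 48]
[5, 7, 6, 48]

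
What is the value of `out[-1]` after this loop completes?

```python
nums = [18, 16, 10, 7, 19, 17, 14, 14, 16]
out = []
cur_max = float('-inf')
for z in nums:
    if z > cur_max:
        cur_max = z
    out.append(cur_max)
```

Running max ends at 19
`out` takes the values: [] → [18] → [18, 18] → [18, 18, 18] → [18, 18, 18, 18] → [18, 18, 18, 18, 19] → [18, 18, 18, 18, 19, 19] → [18, 18, 18, 18, 19, 19, 19] → [18, 18, 18, 18, 19, 19, 19, 19] → [18, 18, 18, 18, 19, 19, 19, 19, 19]
So `out[-1]` = 19

Answer: 19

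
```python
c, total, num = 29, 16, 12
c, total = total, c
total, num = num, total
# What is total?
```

Trace:
`c, total, num = 29, 16, 12` → c = 29; total = 16; num = 12
`c, total = total, c` → c = 16; total = 29
`total, num = num, total` → total = 12; num = 29
So total = 12

Answer: 12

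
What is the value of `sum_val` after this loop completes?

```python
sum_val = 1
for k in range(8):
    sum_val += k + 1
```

Start at 1, add 1 to 8 = 37
`sum_val` takes the values: 1 → 2 → 4 → 7 → 11 → 16 → 22 → 29 → 37

Answer: 37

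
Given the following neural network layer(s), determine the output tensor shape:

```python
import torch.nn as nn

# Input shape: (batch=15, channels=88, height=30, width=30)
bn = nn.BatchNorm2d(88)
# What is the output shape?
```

Input: (15, 88, 30, 30) -> Output: (15, 88, 30, 30)

Answer: (15, 88, 30, 30)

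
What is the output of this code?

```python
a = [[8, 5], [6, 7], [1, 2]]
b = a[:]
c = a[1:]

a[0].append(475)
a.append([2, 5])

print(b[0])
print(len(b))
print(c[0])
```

Key concept: slice with nested mutation.
Step by step:
`a = [[8, 5], [6, 7], [1, 2]]` → a = [[8, 5], [6, 7], [1, 2]]
`b = a[:]` → b = [[8, 5], [6, 7], [1, 2]]
`c = a[1:]` → c = [[6, 7], [1, 2]]
`a[0].append(475)` → a = [[8, 5, 475], [6, 7], [1, 2]]; b = [[8, 5, 475], [6, 7], [1, 2]]
`a.append([2, 5])` → a = [[8, 5, 475], [6, 7], [1, 2], [2, 5]]
`print(b[0])` → prints [8, 5, 475]
`print(len(b))` → prints 3
`print(c[0])` → prints [6, 7]

Answer:
[8, 5, 475]
3
[6, 7]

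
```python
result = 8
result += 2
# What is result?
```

Trace:
`result = 8` → result = 8
`result += 2` → result = 10
So result = 10

Answer: 10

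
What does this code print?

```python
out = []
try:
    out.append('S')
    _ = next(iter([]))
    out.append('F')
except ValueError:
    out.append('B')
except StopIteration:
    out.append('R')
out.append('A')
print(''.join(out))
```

Execution trace: 'S' (try body) → 'R' (except StopIteration) → 'A' (after the try/except). Output: SRA

Answer: SRA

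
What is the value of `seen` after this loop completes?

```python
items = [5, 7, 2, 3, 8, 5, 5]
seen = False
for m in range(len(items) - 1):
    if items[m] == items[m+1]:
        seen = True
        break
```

Check consecutive duplicates in [5, 7, 2, 3, 8, 5, 5]
`seen` takes the values: False → True

Answer: True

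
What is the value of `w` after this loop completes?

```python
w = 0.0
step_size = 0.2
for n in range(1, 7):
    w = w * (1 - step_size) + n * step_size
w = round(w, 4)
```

Moving average with lr=0.2
`w` takes the values: 0.0 → 0.2 → 0.56 → 1.048 → 1.6384 → 2.31072 → 3.048576 → 3.0486

Answer: 3.0486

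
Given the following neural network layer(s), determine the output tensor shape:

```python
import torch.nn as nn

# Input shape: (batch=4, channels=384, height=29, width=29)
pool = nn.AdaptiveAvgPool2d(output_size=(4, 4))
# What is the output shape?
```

Input: (4, 384, 29, 29) -> Output: (4, 384, 4, 4)

Answer: (4, 384, 4, 4)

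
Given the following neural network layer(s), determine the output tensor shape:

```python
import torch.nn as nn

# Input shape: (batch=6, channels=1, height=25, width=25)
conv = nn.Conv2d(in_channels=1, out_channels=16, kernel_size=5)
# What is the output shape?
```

Input: (6, 1, 25, 25) -> Output: (6, 16, 21, 21)

Answer: (6, 16, 21, 21)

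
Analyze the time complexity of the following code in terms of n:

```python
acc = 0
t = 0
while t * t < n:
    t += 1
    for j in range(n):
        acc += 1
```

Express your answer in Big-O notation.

Each loop level contributes: √n × n. Multiplying the contributions gives O(n√n).

Answer: O(n√n)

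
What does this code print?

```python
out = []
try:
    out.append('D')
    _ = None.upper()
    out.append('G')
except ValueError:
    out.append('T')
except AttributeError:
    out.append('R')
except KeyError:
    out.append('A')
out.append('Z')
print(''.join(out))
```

Execution trace: 'D' (try body) → 'R' (except AttributeError) → 'Z' (after the try/except). Output: DRZ

Answer: DRZ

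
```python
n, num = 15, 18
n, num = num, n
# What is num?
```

Trace:
`n, num = 15, 18` → n = 15; num = 18
`n, num = num, n` → n = 18; num = 15
So num = 15

Answer: 15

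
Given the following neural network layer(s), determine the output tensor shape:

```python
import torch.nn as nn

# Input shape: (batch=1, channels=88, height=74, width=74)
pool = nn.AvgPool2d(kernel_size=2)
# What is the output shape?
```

Input: (1, 88, 74, 74) -> Output: (1, 88, 37, 37)

Answer: (1, 88, 37, 37)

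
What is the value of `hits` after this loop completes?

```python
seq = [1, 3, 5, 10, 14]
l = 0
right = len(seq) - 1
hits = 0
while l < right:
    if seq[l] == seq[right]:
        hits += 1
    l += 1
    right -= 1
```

Count matching pairs from ends
`hits` takes the values: 0

Answer: 0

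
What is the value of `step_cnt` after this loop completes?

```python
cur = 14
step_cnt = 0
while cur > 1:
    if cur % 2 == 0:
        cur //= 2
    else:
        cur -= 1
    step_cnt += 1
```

Steps to reduce 14 to 1
`step_cnt` takes the values: 0 → 1 → 2 → 3 → 4 → 5

Answer: 5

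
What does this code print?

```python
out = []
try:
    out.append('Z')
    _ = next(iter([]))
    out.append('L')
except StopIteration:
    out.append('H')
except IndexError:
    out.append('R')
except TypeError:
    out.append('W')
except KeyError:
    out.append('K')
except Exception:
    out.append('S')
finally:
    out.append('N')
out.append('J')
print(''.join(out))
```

Execution trace: 'Z' (try body) → 'H' (except StopIteration) → 'N' (finally) → 'J' (after the try/except). Output: ZHNJ

Answer: ZHNJ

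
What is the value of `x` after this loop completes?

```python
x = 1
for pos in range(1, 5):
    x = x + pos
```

Start at 1, add 1 through 4
`x` takes the values: 1 → 2 → 4 → 7 → 11

Answer: 11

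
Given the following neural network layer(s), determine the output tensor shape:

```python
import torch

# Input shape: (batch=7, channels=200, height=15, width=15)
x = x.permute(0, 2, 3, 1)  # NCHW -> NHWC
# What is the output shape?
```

Input: (7, 200, 15, 15) -> Output: (7, 15, 15, 200)

Answer: (7, 15, 15, 200)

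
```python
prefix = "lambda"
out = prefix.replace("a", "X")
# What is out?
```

Trace:
`prefix = "lambda"` → prefix = 'lambda'
`out = prefix.replace("a", "X")` → out = 'lXmbdX'
So out = 'lXmbdX'

Answer: 'lXmbdX'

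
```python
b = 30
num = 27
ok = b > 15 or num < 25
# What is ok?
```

Trace:
`b = 30` → b = 30
`num = 27` → num = 27
`ok = b > 15 or num < 25` → ok = True
So ok = True

Answer: True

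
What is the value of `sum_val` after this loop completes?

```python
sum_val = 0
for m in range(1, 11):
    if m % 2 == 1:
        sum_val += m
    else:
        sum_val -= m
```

Add odd, subtract even
`sum_val` takes the values: 0 → 1 → -1 → 2 → -2 → 3 → -3 → 4 → -4 → 5 → -5

Answer: -5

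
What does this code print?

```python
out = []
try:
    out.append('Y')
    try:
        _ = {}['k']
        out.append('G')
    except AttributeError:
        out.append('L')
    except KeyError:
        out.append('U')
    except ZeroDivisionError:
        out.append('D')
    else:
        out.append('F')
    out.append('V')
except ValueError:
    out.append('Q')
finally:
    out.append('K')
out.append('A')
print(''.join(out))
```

Execution trace: 'Y' (try body) → 'U' (inner except KeyError) → 'V' (try body, no exception) → 'K' (finally) → 'A' (after the try/except). Output: YUVKA

Answer: YUVKA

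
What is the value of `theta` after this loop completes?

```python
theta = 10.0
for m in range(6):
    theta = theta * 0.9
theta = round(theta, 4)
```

Exponential decay: 10.0 * 0.9^6
`theta` takes the values: 10.0 → 9.0 → 8.1 → 7.29 → 6.561 → 5.9049 → 5.31441 → 5.3144

Answer: 5.3144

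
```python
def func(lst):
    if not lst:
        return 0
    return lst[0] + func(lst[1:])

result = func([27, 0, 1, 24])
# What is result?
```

27 + 0 + 1 + 24 + 0 = 52

Answer: 52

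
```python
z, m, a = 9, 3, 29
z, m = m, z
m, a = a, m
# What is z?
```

Trace:
`z, m, a = 9, 3, 29` → z = 9; m = 3; a = 29
`z, m = m, z` → z = 3; m = 9
`m, a = a, m` → m = 29; a = 9
So z = 3

Answer: 3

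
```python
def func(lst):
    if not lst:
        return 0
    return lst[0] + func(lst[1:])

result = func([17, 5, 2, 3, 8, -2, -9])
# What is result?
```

17 + 5 + 2 + 3 + 8 + (-2) + (-9) + 0 = 24

Answer: 24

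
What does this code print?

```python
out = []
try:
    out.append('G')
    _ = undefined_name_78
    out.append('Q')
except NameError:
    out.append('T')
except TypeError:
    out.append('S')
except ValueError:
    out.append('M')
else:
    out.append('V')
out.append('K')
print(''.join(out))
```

Execution trace: 'G' (try body) → 'T' (except NameError) → 'K' (after the try/except). Output: GTK

Answer: GTK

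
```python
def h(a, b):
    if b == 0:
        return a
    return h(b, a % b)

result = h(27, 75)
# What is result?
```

h(27, 75) -> h(75, 27) -> h(27, 21) -> h(21, 6) -> h(6, 3) -> h(3, 0) -> 3

Answer: 3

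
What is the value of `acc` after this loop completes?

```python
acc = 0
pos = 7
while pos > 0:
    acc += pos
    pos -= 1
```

Sum 7 down to 1
`acc` takes the values: 0 → 7 → 13 → 18 → 22 → 25 → 27 → 28

Answer: 28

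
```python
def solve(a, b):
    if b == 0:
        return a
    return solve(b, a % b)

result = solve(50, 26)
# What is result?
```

solve(50, 26) -> solve(26, 24) -> solve(24, 2) -> solve(2, 0) -> 2

Answer: 2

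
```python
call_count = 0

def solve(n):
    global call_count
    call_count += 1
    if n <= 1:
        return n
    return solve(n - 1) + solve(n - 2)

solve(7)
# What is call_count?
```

Calls(n) = 1 + Calls(n-1) + Calls(n-2); Calls(0)=Calls(1)=1. For n=7 this gives 41.

Answer: 41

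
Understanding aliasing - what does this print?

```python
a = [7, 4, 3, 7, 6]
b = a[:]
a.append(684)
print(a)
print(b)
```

Key concept: slice [:] creates copy.
Step by step:
`a = [7, 4, 3, 7, 6]` → a = [7, 4, 3, 7, 6]
`b = a[:]` → b = [7, 4, 3, 7, 6]
`a.append(684)` → a = [7, 4, 3, 7, 6, 684]
`print(a)` → prints [7, 4, 3, 7, 6, 684]
`print(b)` → prints [7, 4, 3, 7, 6]

Answer:
[7, 4, 3, 7, 6, 684]
[7, 4, 3, 7, 6]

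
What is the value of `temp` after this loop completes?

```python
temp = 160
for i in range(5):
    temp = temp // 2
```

Halve 5 times: 160 // 2^5 = 5
`temp` takes the values: 160 → 80 → 40 → 20 → 10 → 5

Answer: 5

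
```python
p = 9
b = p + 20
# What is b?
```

Trace:
`p = 9` → p = 9
`b = p + 20` → b = 29
So b = 29

Answer: 29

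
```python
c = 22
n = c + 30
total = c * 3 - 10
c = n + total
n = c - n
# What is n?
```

Trace:
`c = 22` → c = 22
`n = c + 30` → n = 52
`total = c * 3 - 10` → total = 56
`c = n + total` → c = 108
`n = c - n` → n = 56
So n = 56

Answer: 56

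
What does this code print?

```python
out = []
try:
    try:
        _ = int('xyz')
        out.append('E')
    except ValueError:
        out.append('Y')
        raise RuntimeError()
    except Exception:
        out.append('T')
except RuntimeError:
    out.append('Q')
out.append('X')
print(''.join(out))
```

Execution trace: 'Y' (inner except ValueError) → 'Q' (outer except RuntimeError) → 'X' (after the try/except). Output: YQX

Answer: YQX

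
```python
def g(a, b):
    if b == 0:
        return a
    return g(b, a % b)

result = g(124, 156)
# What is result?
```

g(124, 156) -> g(156, 124) -> g(124, 32) -> g(32, 28) -> g(28, 4) -> g(4, 0) -> 4

Answer: 4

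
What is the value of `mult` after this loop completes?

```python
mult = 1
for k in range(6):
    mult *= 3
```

3^6 = 729
`mult` takes the values: 1 → 3 → 9 → 27 → 81 → 243 → 729

Answer: 729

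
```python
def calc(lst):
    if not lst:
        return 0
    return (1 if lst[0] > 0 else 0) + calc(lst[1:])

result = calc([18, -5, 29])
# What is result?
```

Count of positive elements in [18, -5, 29] = 2

Answer: 2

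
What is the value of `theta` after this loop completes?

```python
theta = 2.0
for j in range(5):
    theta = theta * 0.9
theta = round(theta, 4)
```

Exponential decay: 2.0 * 0.9^5
`theta` takes the values: 2.0 → 1.8 → 1.62 → 1.458 → 1.3122 → 1.18098 → 1.181

Answer: 1.181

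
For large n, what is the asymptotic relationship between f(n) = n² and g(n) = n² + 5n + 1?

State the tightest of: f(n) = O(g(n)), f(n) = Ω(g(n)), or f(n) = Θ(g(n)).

n² vs n² + 5n + 1: f(n) = Θ(g(n)) — they are asymptotically equivalent (lower-order terms are dominated).

Answer: f(n) = Θ(g(n)) — they are asymptotically equivalent (lower-order terms are dominated).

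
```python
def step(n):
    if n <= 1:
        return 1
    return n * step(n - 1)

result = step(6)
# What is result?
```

step(6) = 6 * 5 * 4 * 3 * 2 * 1 = 720

Answer: 720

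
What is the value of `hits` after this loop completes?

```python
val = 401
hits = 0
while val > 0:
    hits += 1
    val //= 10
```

Count digits by repeated division by 10
`hits` takes the values: 0 → 1 → 2 → 3

Answer: 3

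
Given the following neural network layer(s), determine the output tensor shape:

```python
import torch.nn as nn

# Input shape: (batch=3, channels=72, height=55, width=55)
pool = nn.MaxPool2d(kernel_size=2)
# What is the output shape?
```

Input: (3, 72, 55, 55) -> Output: (3, 72, 27, 27)

Answer: (3, 72, 27, 27)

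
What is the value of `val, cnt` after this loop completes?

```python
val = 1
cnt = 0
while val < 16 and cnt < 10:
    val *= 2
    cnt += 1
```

Double until >= 16 or 10 iterations
`val, cnt` takes the values: (1, 0) → (2, 0) → (2, 1) → (4, 1) → (4, 2) → (8, 2) → (8, 3) → (16, 3) → (16, 4)

Answer: 16, 4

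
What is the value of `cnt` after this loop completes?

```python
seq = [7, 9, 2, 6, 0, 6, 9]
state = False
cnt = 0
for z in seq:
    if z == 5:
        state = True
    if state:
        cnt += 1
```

Count elements after first 5 in [7, 9, 2, 6, 0, 6, 9]
`cnt` takes the values: 0

Answer: 0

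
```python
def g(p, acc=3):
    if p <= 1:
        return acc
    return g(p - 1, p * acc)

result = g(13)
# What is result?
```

Accumulator trace (n, acc): (13, 3) -> (12, 39) -> (11, 468) -> (10, 5148) -> (9, 51480) -> (8, 463320) -> (7, 3706560) -> (6, 25945920) -> (5, 155675520) -> (4, 778377600) -> (3, 3113510400) -> (2, 9340531200) -> (1, 18681062400) -> return 18681062400

Answer: 18681062400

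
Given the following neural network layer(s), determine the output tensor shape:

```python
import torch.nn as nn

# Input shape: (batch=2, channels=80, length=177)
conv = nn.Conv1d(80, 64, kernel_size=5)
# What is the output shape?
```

Input: (2, 80, 177) -> Output: (2, 64, 173)

Answer: (2, 64, 173)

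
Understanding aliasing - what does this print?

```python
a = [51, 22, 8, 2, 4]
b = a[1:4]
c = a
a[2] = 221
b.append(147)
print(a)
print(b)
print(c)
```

Key concept: slice vs alias.
Step by step:
`a = [51, 22, 8, 2, 4]` → a = [51, 22, 8, 2, 4]
`b = a[1:4]` → b = [22, 8, 2]
`c = a` → c = [51, 22, 8, 2, 4] (same object as a)
`a[2] = 221` → a = [51, 22, 221, 2, 4] (same object as c); c = [51, 22, 221, 2, 4] (same object as a)
`b.append(147)` → b = [22, 8, 2, 147]
`print(a)` → prints [51, 22, 221, 2, 4]
`print(b)` → prints [22, 8, 2, 147]
`print(c)` → prints [51, 22, 221, 2, 4]

Answer:
[51, 22, 221, 2, 4]
[22, 8, 2, 147]
[51, 22, 221, 2, 4]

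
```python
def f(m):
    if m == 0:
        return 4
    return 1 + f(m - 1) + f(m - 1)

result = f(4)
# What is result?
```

f(m) = 1 + 2·f(m-1), f(0)=4. Closed form: (4+1)·2^4 - 1 = 79.

Answer: 79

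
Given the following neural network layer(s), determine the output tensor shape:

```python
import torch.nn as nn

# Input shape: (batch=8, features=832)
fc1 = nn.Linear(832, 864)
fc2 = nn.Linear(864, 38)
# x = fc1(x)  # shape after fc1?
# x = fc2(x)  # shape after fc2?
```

Input: (8, 832) -> after fc1: (8, 864) -> Output: (8, 38)

Answer: (8, 38)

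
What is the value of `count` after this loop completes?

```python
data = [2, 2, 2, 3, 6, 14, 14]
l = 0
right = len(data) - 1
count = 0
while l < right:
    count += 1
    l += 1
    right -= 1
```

Iterations until pointers meet (list length 7)
`count` takes the values: 0 → 1 → 2 → 3

Answer: 3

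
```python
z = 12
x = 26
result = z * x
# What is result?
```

Trace:
`z = 12` → z = 12
`x = 26` → x = 26
`result = z * x` → result = 312
So result = 312

Answer: 312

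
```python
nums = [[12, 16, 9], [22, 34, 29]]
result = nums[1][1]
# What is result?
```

Trace:
`nums = [[12, 16, 9], [22, 34, 29]]` → nums = [[12, 16, 9], [22, 34, 29]]
`result = nums[1][1]` → result = 34
So result = 34

Answer: 34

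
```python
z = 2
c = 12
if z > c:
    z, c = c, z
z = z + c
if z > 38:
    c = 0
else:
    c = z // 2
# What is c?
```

Trace:
`z = 2` → z = 2
`c = 12` → c = 12
`if z > c: ...` → z > c is False → no variable changes
`z = z + c` → z = 14
`if z > 38: ...` → z > 38 is False, take else branch → c = 7
So c = 7

Answer: 7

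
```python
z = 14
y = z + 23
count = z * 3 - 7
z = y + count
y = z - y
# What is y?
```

Trace:
`z = 14` → z = 14
`y = z + 23` → y = 37
`count = z * 3 - 7` → count = 35
`z = y + count` → z = 72
`y = z - y` → y = 35
So y = 35

Answer: 35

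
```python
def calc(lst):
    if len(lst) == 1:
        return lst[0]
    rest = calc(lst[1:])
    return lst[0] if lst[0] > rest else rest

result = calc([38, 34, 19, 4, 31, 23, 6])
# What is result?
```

Recursive max over [38, 34, 19, 4, 31, 23, 6] = 38

Answer: 38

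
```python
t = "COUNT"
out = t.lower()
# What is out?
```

Trace:
`t = "COUNT"` → t = 'COUNT'
`out = t.lower()` → out = 'count'
So out = 'count'

Answer: 'count'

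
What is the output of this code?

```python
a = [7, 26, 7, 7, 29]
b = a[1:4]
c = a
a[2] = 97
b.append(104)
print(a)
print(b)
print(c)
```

Key concept: slice vs alias.
Step by step:
`a = [7, 26, 7, 7, 29]` → a = [7, 26, 7, 7, 29]
`b = a[1:4]` → b = [26, 7, 7]
`c = a` → c = [7, 26, 7, 7, 29] (same object as a)
`a[2] = 97` → a = [7, 26, 97, 7, 29] (same object as c); c = [7, 26, 97, 7, 29] (same object as a)
`b.append(104)` → b = [26, 7, 7, 104]
`print(a)` → prints [7, 26, 97, 7, 29]
`print(b)` → prints [26, 7, 7, 104]
`print(c)` → prints [7, 26, 97, 7, 29]

Answer:
[7, 26, 97, 7, 29]
[26, 7, 7, 104]
[7, 26, 97, 7, 29]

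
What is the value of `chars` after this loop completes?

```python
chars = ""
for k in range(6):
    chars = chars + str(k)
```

Concatenate digits 0 to 5
`chars` takes the values: "" → "0" → "01" → "012" → "0123" → "01234" → "012345"

Answer: "012345"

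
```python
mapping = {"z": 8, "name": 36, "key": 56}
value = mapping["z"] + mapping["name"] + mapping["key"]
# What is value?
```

Trace:
`mapping = {"z": 8, "name": 36, "key": 56}` → mapping = {'z': 8, 'name': 36, 'key': 56}
`value = mapping["z"] + mapping["name"] + mapping["key"]` → value = 100
So value = 100

Answer: 100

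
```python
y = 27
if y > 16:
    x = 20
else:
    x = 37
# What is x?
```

Trace:
`y = 27` → y = 27
`if y > 16: ...` → y > 16 is True → x = 20
So x = 20

Answer: 20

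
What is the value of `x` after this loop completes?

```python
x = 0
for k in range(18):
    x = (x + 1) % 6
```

Increment mod 6, 18 times = 0
`x` takes the values: 0 → 1 → 2 → 3 → 4 → 5 → 0 → 1 → 2 → 3 → 4 → 5 → 0 → 1 → 2 → 3 → 4 → 5 → 0

Answer: 0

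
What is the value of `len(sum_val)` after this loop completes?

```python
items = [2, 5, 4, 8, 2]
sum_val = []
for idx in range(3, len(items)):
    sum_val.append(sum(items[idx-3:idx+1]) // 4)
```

Number of 4-element averages
`sum_val` takes the values: [] → [4] → [4, 4]
So `len(sum_val)` = 2

Answer: 2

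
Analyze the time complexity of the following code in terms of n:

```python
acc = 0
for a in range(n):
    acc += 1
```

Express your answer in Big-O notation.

Each loop level contributes: n. Multiplying the contributions gives O(n).

Answer: O(n)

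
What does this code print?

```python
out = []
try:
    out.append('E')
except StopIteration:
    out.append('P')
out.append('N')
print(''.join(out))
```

Execution trace: 'E' (try body, no exception) → 'N' (after the try/except). Output: EN

Answer: EN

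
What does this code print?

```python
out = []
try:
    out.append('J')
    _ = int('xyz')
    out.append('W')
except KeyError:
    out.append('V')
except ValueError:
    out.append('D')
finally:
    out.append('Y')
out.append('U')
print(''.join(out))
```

Execution trace: 'J' (try body) → 'D' (except ValueError) → 'Y' (finally) → 'U' (after the try/except). Output: JDYU

Answer: JDYU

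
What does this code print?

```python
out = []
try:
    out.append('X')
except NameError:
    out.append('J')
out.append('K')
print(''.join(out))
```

Execution trace: 'X' (try body, no exception) → 'K' (after the try/except). Output: XK

Answer: XK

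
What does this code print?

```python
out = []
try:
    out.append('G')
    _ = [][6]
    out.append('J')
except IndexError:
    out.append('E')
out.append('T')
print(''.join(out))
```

Execution trace: 'G' (try body) → 'E' (except IndexError) → 'T' (after the try/except). Output: GET

Answer: GET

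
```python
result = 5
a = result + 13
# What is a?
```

Trace:
`result = 5` → result = 5
`a = result + 13` → a = 18
So a = 18

Answer: 18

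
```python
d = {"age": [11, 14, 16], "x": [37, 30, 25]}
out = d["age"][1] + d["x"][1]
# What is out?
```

Trace:
`d = {"age": [11, 14, 16], "x": [37, 30, 25]}` → d = {'age': [11, 14, 16], 'x': [37, 30, 25]}
`out = d["age"][1] + d["x"][1]` → out = 44
So out = 44

Answer: 44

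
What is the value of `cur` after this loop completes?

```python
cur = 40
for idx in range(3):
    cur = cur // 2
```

Halve 3 times: 40 // 2^3 = 5
`cur` takes the values: 40 → 20 → 10 → 5

Answer: 5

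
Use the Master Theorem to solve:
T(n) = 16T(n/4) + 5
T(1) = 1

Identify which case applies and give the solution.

a=16, b=4, f(n)=5. log_4(16) = 2. Since c=0 < 2, Case 1 applies: T(n) = Θ(n^log_b(a)) = O(n^2).

Answer: O(n^2) - Case 1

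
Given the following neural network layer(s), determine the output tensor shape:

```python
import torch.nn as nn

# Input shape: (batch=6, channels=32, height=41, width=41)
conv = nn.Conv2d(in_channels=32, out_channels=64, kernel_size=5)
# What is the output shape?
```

Input: (6, 32, 41, 41) -> Output: (6, 64, 37, 37)

Answer: (6, 64, 37, 37)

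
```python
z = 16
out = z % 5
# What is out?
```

Trace:
`z = 16` → z = 16
`out = z % 5` → out = 1
So out = 1

Answer: 1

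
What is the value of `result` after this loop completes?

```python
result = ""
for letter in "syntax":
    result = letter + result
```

Reverse 'syntax'
`result` takes the values: "" → "s" → "ys" → "nys" → "tnys" → "atnys" → "xatnys"

Answer: "xatnys"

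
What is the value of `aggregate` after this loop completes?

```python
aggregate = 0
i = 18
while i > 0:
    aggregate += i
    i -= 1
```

Sum 18 down to 1
`aggregate` takes the values: 0 → 18 → 35 → 51 → 66 → 80 → 93 → 105 → 116 → 126 → 135 → 143 → 150 → 156 → 161 → 165 → 168 → 170 → 171

Answer: 171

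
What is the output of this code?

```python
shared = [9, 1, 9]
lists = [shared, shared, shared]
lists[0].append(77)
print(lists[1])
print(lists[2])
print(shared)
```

Key concept: list of same reference.
Step by step:
`shared = [9, 1, 9]` → shared = [9, 1, 9]
`lists = [shared, shared, shared]` → lists = [[9, 1, 9], [9, 1, 9], [9, 1, 9]]
`lists[0].append(77)` → shared = [9, 1, 9, 77]; lists = [[9, 1, 9, 77], [9, 1, 9, 77], [9, 1, 9, 77]]
`print(lists[1])` → prints [9, 1, 9, 77]
`print(lists[2])` → prints [9, 1, 9, 77]
`print(shared)` → prints [9, 1, 9, 77]

Answer:
[9, 1, 9, 77]
[9, 1, 9, 77]
[9, 1, 9, 77]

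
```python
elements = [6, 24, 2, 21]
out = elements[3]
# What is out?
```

Trace:
`elements = [6, 24, 2, 21]` → elements = [6, 24, 2, 21]
`out = elements[3]` → out = 21
So out = 21

Answer: 21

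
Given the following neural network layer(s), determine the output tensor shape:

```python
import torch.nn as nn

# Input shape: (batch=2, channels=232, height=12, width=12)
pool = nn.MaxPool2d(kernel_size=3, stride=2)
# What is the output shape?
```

Input: (2, 232, 12, 12) -> Output: (2, 232, 5, 5)

Answer: (2, 232, 5, 5)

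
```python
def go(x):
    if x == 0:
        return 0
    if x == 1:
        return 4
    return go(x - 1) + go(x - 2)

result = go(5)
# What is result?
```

Build up from base cases: go(0)=0, go(1)=4, go(2)=4, go(3)=8, go(4)=12, go(5)=20

Answer: 20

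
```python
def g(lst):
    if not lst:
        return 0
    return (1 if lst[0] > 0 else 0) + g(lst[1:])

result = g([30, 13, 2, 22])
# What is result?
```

Count of positive elements in [30, 13, 2, 22] = 4

Answer: 4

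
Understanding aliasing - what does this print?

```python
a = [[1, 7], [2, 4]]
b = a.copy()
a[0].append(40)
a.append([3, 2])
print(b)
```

Key concept: shallow copy with nested lists.
Step by step:
`a = [[1, 7], [2, 4]]` → a = [[1, 7], [2, 4]]
`b = a.copy()` → b = [[1, 7], [2, 4]]
`a[0].append(40)` → a = [[1, 7, 40], [2, 4]]; b = [[1, 7, 40], [2, 4]]
`a.append([3, 2])` → a = [[1, 7, 40], [2, 4], [3, 2]]
`print(b)` → prints [[1, 7, 40], [2, 4]]

Answer: [[1, 7, 40], [2, 4]]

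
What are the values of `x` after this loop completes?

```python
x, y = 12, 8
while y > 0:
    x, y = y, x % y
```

GCD of 12 and 8
`x` takes the values: 12 → 8 → 4

Answer: 4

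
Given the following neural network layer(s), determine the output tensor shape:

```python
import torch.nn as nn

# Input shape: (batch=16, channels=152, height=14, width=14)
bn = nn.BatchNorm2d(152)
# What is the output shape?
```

Input: (16, 152, 14, 14) -> Output: (16, 152, 14, 14)

Answer: (16, 152, 14, 14)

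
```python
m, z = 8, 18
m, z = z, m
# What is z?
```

Trace:
`m, z = 8, 18` → m = 8; z = 18
`m, z = z, m` → m = 18; z = 8
So z = 8

Answer: 8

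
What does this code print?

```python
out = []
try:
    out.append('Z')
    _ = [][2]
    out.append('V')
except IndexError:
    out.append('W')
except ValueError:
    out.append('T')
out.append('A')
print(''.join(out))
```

Execution trace: 'Z' (try body) → 'W' (except IndexError) → 'A' (after the try/except). Output: ZWA

Answer: ZWA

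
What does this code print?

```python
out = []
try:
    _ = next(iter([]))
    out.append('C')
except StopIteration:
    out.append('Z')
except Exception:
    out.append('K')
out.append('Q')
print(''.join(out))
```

Execution trace: 'Z' (except StopIteration) → 'Q' (after the try/except). Output: ZQ

Answer: ZQ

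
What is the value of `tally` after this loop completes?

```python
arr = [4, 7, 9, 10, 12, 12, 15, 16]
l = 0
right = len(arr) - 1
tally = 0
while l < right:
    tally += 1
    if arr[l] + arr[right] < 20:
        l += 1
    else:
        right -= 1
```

Steps to find pair summing to 20
`tally` takes the values: 0 → 1 → 2 → 3 → 4 → 5 → 6 → 7

Answer: 7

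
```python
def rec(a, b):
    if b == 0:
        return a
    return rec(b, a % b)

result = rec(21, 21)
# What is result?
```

rec(21, 21) -> rec(21, 0) -> 21

Answer: 21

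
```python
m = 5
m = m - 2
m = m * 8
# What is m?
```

Trace:
`m = 5` → m = 5
`m = m - 2` → m = 3
`m = m * 8` → m = 24
So m = 24

Answer: 24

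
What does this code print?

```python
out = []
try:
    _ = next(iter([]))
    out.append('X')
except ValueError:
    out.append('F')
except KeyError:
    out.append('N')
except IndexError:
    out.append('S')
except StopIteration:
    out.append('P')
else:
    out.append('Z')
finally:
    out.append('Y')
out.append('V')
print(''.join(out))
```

Execution trace: 'P' (except StopIteration) → 'Y' (finally) → 'V' (after the try/except). Output: PYV

Answer: PYV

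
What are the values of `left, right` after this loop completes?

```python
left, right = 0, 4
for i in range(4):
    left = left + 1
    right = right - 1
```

left goes 0→4, right goes 4→0
`left, right` takes the values: (0, 4) → (1, 4) → (1, 3) → (2, 3) → (2, 2) → (3, 2) → (3, 1) → (4, 1) → (4, 0)

Answer: 4, 0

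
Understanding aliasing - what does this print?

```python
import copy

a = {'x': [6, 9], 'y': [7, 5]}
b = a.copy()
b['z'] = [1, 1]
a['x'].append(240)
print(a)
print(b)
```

Key concept: shallow copy of dict with mutable values.
Step by step:
`a = {'x': [6, 9], 'y': [7, 5]}` → a = {'x': [6, 9], 'y': [7, 5]}
`b = a.copy()` → b = {'x': [6, 9], 'y': [7, 5]}
`b['z'] = [1, 1]` → b = {'x': [6, 9], 'y': [7, 5], 'z': [1, 1]}
`a['x'].append(240)` → a = {'x': [6, 9, 240], 'y': [7, 5]}; b = {'x': [6, 9, 240], 'y': [7, 5], 'z': [1, 1]}
`print(a)` → prints {'x': [6, 9, 240], 'y': [7, 5]}
`print(b)` → prints {'x': [6, 9, 240], 'y': [7, 5], 'z': [1, 1]}

Answer:
{'x': [6, 9, 240], 'y': [7, 5]}
{'x': [6, 9, 240], 'y': [7, 5], 'z': [1, 1]}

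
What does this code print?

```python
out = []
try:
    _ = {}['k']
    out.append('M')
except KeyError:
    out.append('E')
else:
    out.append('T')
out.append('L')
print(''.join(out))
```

Execution trace: 'E' (except KeyError) → 'L' (after the try/except). Output: EL

Answer: EL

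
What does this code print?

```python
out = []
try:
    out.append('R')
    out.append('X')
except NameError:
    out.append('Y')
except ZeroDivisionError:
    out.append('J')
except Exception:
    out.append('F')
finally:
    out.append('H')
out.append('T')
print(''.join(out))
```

Execution trace: 'R' (try body) → 'X' (try body, no exception) → 'H' (finally) → 'T' (after the try/except). Output: RXHT

Answer: RXHT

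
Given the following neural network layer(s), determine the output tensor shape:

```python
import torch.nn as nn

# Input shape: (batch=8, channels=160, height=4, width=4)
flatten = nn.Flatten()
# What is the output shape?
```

Input: (8, 160, 4, 4) -> Output: (8, 2560)

Answer: (8, 2560)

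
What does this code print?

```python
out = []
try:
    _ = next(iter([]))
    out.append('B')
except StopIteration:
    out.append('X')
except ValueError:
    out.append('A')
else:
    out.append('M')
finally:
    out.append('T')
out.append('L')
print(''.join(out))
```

Execution trace: 'X' (except StopIteration) → 'T' (finally) → 'L' (after the try/except). Output: XTL

Answer: XTL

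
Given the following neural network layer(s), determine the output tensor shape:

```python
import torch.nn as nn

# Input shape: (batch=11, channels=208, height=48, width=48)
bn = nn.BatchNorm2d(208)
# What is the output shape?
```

Input: (11, 208, 48, 48) -> Output: (11, 208, 48, 48)

Answer: (11, 208, 48, 48)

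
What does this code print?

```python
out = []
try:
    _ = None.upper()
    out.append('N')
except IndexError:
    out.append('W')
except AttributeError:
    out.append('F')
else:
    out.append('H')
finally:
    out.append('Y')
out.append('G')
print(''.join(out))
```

Execution trace: 'F' (except AttributeError) → 'Y' (finally) → 'G' (after the try/except). Output: FYG

Answer: FYG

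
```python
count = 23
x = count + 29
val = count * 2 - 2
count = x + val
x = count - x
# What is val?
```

Trace:
`count = 23` → count = 23
`x = count + 29` → x = 52
`val = count * 2 - 2` → val = 44
`count = x + val` → count = 96
`x = count - x` → x = 44
So val = 44

Answer: 44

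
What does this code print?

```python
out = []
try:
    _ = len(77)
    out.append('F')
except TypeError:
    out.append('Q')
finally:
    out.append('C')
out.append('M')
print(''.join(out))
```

Execution trace: 'Q' (except TypeError) → 'C' (finally) → 'M' (after the try/except). Output: QCM

Answer: QCM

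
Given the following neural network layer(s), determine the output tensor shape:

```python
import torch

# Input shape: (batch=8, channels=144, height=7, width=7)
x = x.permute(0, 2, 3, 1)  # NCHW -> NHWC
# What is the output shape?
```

Input: (8, 144, 7, 7) -> Output: (8, 7, 7, 144)

Answer: (8, 7, 7, 144)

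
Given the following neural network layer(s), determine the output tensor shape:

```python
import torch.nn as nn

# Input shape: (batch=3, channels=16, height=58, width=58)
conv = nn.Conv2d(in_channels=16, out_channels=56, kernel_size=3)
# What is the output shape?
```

Input: (3, 16, 58, 58) -> Output: (3, 56, 56, 56)

Answer: (3, 56, 56, 56)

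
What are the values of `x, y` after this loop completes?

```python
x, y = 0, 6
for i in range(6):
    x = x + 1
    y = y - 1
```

x goes 0→6, y goes 6→0
`x, y` takes the values: (0, 6) → (1, 6) → (1, 5) → (2, 5) → (2, 4) → (3, 4) → (3, 3) → (4, 3) → (4, 2) → (5, 2) → (5, 1) → (6, 1) → (6, 0)

Answer: 6, 0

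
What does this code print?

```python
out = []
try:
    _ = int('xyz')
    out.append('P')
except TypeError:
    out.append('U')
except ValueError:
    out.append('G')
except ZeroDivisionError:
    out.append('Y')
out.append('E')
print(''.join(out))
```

Execution trace: 'G' (except ValueError) → 'E' (after the try/except). Output: GE

Answer: GE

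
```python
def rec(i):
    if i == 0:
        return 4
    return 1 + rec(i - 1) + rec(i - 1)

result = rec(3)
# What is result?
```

rec(i) = 1 + 2·rec(i-1), rec(0)=4. Closed form: (4+1)·2^3 - 1 = 39.

Answer: 39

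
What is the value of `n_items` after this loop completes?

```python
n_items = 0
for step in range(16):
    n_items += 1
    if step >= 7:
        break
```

Loop breaks when step reaches 7, n_items is 8
`n_items` takes the values: 0 → 1 → 2 → 3 → 4 → 5 → 6 → 7 → 8

Answer: 8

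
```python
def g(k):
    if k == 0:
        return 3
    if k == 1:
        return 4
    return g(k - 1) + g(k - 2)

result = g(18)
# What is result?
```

Build up from base cases: g(0)=3, g(1)=4, g(2)=7, g(3)=11, g(4)=18, g(5)=29, g(6)=47, ..., g(18)=15127

Answer: 15127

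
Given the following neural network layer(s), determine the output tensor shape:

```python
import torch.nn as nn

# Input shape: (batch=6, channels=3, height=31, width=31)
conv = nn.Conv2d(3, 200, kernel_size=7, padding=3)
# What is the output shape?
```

Input: (6, 3, 31, 31) -> Output: (6, 200, 31, 31)

Answer: (6, 200, 31, 31)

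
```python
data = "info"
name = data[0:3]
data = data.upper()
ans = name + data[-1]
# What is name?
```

Trace:
`data = "info"` → data = 'info'
`name = data[0:3]` → name = 'inf'
`data = data.upper()` → data = 'INFO'
`ans = name + data[-1]` → ans = 'infO'
So name = 'inf'

Answer: 'inf'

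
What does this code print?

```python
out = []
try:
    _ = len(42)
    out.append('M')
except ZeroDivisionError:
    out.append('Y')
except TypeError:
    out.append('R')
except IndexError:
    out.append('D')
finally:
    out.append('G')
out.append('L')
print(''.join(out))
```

Execution trace: 'R' (except TypeError) → 'G' (finally) → 'L' (after the try/except). Output: RGL

Answer: RGL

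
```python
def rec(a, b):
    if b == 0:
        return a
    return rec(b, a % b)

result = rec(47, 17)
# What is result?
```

rec(47, 17) -> rec(17, 13) -> rec(13, 4) -> rec(4, 1) -> rec(1, 0) -> 1

Answer: 1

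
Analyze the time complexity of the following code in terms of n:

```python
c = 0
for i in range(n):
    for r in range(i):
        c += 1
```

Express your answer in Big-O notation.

Each loop level contributes: n × n. Multiplying the contributions gives O(n^2).

Answer: O(n^2)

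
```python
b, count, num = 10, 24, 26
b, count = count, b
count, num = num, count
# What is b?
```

Trace:
`b, count, num = 10, 24, 26` → b = 10; count = 24; num = 26
`b, count = count, b` → b = 24; count = 10
`count, num = num, count` → count = 26; num = 10
So b = 24

Answer: 24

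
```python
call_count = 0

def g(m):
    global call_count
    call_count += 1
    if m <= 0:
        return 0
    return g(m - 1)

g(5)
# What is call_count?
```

Linear recursion stepping by 1: 6 calls from m=5 down to ≤0.

Answer: 6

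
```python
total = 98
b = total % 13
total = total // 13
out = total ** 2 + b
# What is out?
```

Trace:
`total = 98` → total = 98
`b = total % 13` → b = 7
`total = total // 13` → total = 7
`out = total ** 2 + b` → out = 56
So out = 56

Answer: 56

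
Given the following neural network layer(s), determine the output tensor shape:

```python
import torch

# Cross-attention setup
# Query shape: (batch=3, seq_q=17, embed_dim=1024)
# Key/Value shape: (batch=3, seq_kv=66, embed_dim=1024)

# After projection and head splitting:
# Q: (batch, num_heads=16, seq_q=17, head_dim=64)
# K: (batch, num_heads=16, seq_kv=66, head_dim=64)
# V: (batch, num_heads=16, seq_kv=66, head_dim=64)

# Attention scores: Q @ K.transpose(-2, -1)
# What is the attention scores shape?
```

Input: (3, 17, 1024) -> Output: (3, 16, 17, 66)

Answer: (3, 16, 17, 66)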